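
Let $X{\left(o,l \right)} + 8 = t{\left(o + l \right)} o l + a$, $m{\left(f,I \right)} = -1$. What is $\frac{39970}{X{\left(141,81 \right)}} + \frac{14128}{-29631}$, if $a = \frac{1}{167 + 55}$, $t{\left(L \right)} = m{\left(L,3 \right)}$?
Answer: $- \frac{298772021876}{75180869547} \approx -3.974$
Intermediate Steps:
$t{\left(L \right)} = -1$
$a = \frac{1}{222} \approx 0.0045045$
$X{\left(o,l \right)} = - \frac{1775}{222} - l o$ ($X{\left(o,l \right)} = -8 + \left(- o l + \frac{1}{222}\right) = -8 - \left(- \frac{1}{222} + l o\right) = - \frac{1775}{222} - l o$)
$\frac{39970}{X{\left(141,81 \right)}} + \frac{14128}{-29631} = \frac{39970}{- \frac{1775}{222} - 81 \cdot 141} + \frac{14128}{-29631} = \frac{39970}{- \frac{1775}{222} - 11421} + 14128 \left(- \frac{1}{29631}\right) = \frac{39970}{- \frac{2537237}{222}} - \frac{14128}{29631} = 39970 \left(- \frac{222}{2537237}\right) - \frac{14128}{29631} = - \frac{8873340}{2537237} - \frac{14128}{29631} = - \frac{298772021876}{75180869547}$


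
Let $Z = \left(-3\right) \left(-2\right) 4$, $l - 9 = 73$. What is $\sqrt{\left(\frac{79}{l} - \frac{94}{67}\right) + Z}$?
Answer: $\frac{\sqrt{711148854}}{5494} \approx 4.8539$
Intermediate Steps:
$l = 82$ ($l = 9 + 73 = 82$)
$Z = 24$ ($Z = 6 \cdot 4 = 24$)
$\sqrt{\left(\frac{79}{l} - \frac{94}{67}\right) + Z} = \sqrt{\left(\frac{79}{82} - \frac{94}{67}\right) + 24} = \sqrt{- \frac{2415}{5494} + 24} = \sqrt{\frac{129441}{5494}} = \frac{\sqrt{711148854}}{5494}$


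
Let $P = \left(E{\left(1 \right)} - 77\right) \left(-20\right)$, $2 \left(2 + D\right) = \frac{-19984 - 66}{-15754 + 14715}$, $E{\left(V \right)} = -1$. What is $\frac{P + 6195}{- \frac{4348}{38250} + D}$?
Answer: $\frac{14008966875}{13611599} \approx 1029.2$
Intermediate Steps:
$D = \frac{7947}{1039}$ ($D = -2 + \frac{\left(-19984 - 66\right) \frac{1}{-15754 + 14715}}{2} = -2 + \frac{\left(-20050\right) \frac{1}{-1039}}{2} = -2 + \frac{\left(-20050\right) \left(- \frac{1}{1039}\right)}{2} = -2 + \frac{1}{2} \cdot \frac{20050}{1039} = -2 + \frac{10025}{1039} = \frac{7947}{1039} \approx 7.6487$)
$P = 1560$ ($P = \left(-1 - 77\right) \left(-20\right) = \left(-78\right) \left(-20\right) = 1560$)
$\frac{P + 6195}{- \frac{4348}{38250} + D} = \frac{1560 + 6195}{- \frac{4348}{38250} + \frac{7947}{1039}} = \frac{7755}{\left(-4348\right) \frac{1}{38250} + \frac{7947}{1039}} = \frac{7755}{- \frac{2174}{19125} + \frac{7947}{1039}} = \frac{7755}{\frac{149727589}{19870875}} = 7755 \cdot \frac{19870875}{149727589} = \frac{14008966875}{13611599}$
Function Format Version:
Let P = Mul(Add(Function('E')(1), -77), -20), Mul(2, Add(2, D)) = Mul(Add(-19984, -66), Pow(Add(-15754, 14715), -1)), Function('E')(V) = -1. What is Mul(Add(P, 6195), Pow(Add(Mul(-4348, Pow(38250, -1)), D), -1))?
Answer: Rational(14008966875, 13611599) ≈ 1029.2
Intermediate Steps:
D = Rational(7947, 1039) (D = Add(-2, Mul(Rational(1, 2), Mul(Add(-19984, -66), Pow(Add(-15754, 14715), -1)))) = Add(-2, Mul(Rational(1, 2), Mul(-20050, Pow(-1039, -1)))) = Add(-2, Mul(Rational(1, 2), Mul(-20050, Rational(-1, 1039)))) = Add(-2, Mul(Rational(1, 2), Rational(20050, 1039))) = Add(-2, Rational(10025, 1039)) = Rational(7947, 1039) ≈ 7.6487)
P = 1560 (P = Mul(Add(-1, -77), -20) = Mul(-78, -20) = 1560)
Mul(Add(P, 6195), Pow(Add(Mul(-4348, Pow(38250, -1)), D), -1)) = Mul(Add(1560, 6195), Pow(Add(Mul(-4348, Pow(38250, -1)), Rational(7947, 1039)), -1)) = Mul(7755, Pow(Add(Mul(-4348, Rational(1, 38250)), Rational(7947, 1039)), -1)) = Mul(7755, Pow(Add(Rational(-2174, 19125), Rational(7947, 1039)), -1)) = Mul(7755, Pow(Rational(149727589, 19870875), -1)) = Mul(7755, Rational(19870875, 149727589)) = Rational(14008966875, 13611599)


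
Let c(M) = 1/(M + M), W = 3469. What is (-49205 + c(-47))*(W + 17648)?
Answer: -97671847707/94 ≈ -1.0391e+9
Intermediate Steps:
c(M) = 1/(2*M)
(-49205 + c(-47))*(W + 17648) = (-49205 + (½)/(-47))*(3469 + 17648) = (-49205 + (½)*(-1/47))*21117 = (-49205 - 1/94)*21117 = -4625271/94*21117 = -97671847707/94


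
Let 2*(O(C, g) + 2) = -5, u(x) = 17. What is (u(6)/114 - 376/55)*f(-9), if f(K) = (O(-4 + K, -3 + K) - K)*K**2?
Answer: -10188747/4180 ≈ -2437.5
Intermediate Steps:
O(C, g) = -9/2 (O(C, g) = -2 + (1/2)*(-5) = -2 - 5/2 = -9/2)
f(K) = K**2*(-9/2 - K) (f(K) = (-9/2 - K)*K**2 = K**2*(-9/2 - K))
(u(6)/114 - 376/55)*f(-9) = (17/114 - 376/55)*((-9)**2*(-9/2 - 1*(-9))) = (17*(1/114) - 376*1/55)*(81*(-9/2 + 9)) = (17/114 - 376/55)*(81*(9/2)) = -41929/6270*729/2 = -10188747/4180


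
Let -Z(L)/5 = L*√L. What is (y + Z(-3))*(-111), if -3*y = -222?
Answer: -8214 - 1665*I*√3 ≈ -8214.0 - 2883.9*I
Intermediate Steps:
y = 74 (y = -⅓*(-222) = 74)
Z(L) = -5*L^(3/2) (Z(L) = -5*L*√L = -5*L^(3/2))
(y + Z(-3))*(-111) = (74 - (-15)*I*√3)*(-111) = (74 + 15*I*√3)*(-111) = -8214 - 1665*I*√3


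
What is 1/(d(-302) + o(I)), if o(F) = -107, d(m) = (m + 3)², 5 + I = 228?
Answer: 1/89294 ≈ 1.1199e-5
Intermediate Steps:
I = 223 (I = -5 + 228 = 223)
d(m) = (3 + m)²
1/(d(-302) + o(I)) = 1/((3 - 302)² - 107) = 1/((-299)² - 107) = 1/(89401 - 107) = 1/89294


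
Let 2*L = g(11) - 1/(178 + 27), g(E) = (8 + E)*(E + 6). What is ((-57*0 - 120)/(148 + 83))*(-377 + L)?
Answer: 353424/3157 ≈ 111.95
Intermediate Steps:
g(E) = (6 + E)*(8 + E) (g(E) = (8 + E)*(6 + E) = (6 + E)*(8 + E))
L = 33107/205 (L = ((48 + 11**2 + 14*11) - 1/(178 + 27))/2 = ((48 + 121 + 154) - 1/205)/2 = (323 - 1*1/205)/2 = (323 - 1/205)/2 = (1/2)*(66214/205) = 33107/205 ≈ 161.50)
((-57*0 - 120)/(148 + 83))*(-377 + L) = ((-57*0 - 120)/(148 + 83))*(-377 + 33107/205) = ((0 - 120)/231)*(-44178/205) = -120*1/231*(-44178/205) = -40/77*(-44178/205) = 353424/3157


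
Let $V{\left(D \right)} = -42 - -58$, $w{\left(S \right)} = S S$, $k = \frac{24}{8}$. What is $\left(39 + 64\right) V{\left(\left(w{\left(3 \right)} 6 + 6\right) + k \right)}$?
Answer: $1648$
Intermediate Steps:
$k = 3$ ($k = 24 \cdot \frac{1}{8} = 3$)
$w{\left(S \right)} = S^{2}$
$V{\left(D \right)} = 16$ ($V{\left(D \right)} = -42 + 58 = 16$)
$\left(39 + 64\right) V{\left(\left(w{\left(3 \right)} 6 + 6\right) + k \right)} = \left(39 + 64\right) 16 = 103 \cdot 16 = 1648$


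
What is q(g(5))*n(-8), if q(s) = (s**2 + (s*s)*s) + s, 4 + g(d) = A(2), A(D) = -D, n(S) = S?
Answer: 1488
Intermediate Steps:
g(d) = -6 (g(d) = -4 - 1*2 = -4 - 2 = -6)
q(s) = s + s**2 + s**3 (q(s) = (s**2 + s**2*s) + s = (s**2 + s**3) + s = s + s**2 + s**3)
q(g(5))*n(-8) = -6*(1 - 6 + (-6)**2)*(-8) = -6*(1 - 6 + 36)*(-8) = -6*31*(-8) = -186*(-8) = 1488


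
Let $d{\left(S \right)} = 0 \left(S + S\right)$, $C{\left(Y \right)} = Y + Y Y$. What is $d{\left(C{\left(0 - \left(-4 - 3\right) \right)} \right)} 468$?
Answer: $0$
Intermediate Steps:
$C{\left(Y \right)} = Y + Y^{2}$
$d{\left(S \right)} = 0$ ($d{\left(S \right)} = 0 \cdot 2 S = 0$)
$d{\left(C{\left(0 - \left(-4 - 3\right) \right)} \right)} 468 = 0 \cdot 468 = 0$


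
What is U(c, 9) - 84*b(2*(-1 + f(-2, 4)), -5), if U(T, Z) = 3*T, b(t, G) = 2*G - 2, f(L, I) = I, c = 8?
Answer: 1032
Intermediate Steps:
b(t, G) = -2 + 2*G
U(c, 9) - 84*b(2*(-1 + f(-2, 4)), -5) = 3*8 - 84*(-2 + 2*(-5)) = 24 - 84*(-2 - 10) = 24 - 84*(-12) = 24 + 1008 = 1032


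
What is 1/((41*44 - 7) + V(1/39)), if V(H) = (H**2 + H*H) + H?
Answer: 1521/2733278 ≈ 0.00055647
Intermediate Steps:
V(H) = H + 2*H**2 (V(H) = (H**2 + H**2) + H = 2*H**2 + H = H + 2*H**2)
1/((41*44 - 7) + V(1/39)) = 1/((41*44 - 7) + (1 + 2/39)/39) = 1/((1804 - 7) + (1 + 2*(1/39))/39) = 1/(1797 + (1 + 2/39)/39) = 1/(1797 + (1/39)*(41/39)) = 1/(1797 + 41/1521) = 1/(2733278/1521) = 1521/2733278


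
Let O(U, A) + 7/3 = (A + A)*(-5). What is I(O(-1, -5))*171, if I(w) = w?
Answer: 8151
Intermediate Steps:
O(U, A) = -7/3 - 10*A (O(U, A) = -7/3 + (A + A)*(-5) = -7/3 + (2*A)*(-5) = -7/3 - 10*A)
I(O(-1, -5))*171 = (-7/3 - 10*(-5))*171 = (-7/3 + 50)*171 = (143/3)*171 = 8151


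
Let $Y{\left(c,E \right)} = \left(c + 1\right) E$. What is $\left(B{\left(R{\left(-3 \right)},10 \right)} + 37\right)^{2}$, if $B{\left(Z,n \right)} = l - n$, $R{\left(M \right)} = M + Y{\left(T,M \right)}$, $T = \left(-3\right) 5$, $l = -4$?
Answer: $529$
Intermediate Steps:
$T = -15$
$Y{\left(c,E \right)} = E \left(1 + c\right)$ ($Y{\left(c,E \right)} = \left(1 + c\right) E = E \left(1 + c\right)$)
$R{\left(M \right)} = - 13 M$ ($R{\left(M \right)} = M + M \left(1 - 15\right) = M + M \left(-14\right) = M - 14 M = - 13 M$)
$B{\left(Z,n \right)} = -4 - n$
$\left(B{\left(R{\left(-3 \right)},10 \right)} + 37\right)^{2} = \left(\left(-4 - 10\right) + 37\right)^{2} = \left(-14 + 37\right)^{2} = 23^{2} = 529$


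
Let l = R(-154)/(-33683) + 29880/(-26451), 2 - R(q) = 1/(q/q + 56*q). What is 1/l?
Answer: -853628167951/964339738813 ≈ -0.88519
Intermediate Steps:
R(q) = 2 - 1/(1 + 56*q) (R(q) = 2 - 1/(q/q + 56*q) = 2 - 1/(1 + 56*q))
l = -964339738813/853628167951 (l = ((1 + 112*(-154))/(1 + 56*(-154)))/(-33683) + 29880/(-26451) = ((1 - 17248)/(1 - 8624))*(-1/33683) + 29880*(-1/26451) = (-17247/(-8623))*(-1/33683) - 3320/2939 = -1/8623*(-17247)*(-1/33683) - 3320/2939 = (17247/8623)*(-1/33683) - 3320/2939 = -17247/290448509 - 3320/2939 = -964339738813/853628167951 ≈ -1.1297)
1/l = 1/(-964339738813/853628167951) = -853628167951/964339738813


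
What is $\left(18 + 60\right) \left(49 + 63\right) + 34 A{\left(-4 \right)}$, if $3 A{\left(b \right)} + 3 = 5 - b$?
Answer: $8804$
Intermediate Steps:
$A{\left(b \right)} = \frac{2}{3} - \frac{b}{3}$ ($A{\left(b \right)} = -1 + \frac{5 - b}{3} = -1 - \left(- \frac{5}{3} + \frac{b}{3}\right) = \frac{2}{3} - \frac{b}{3}$)
$\left(18 + 60\right) \left(49 + 63\right) + 34 A{\left(-4 \right)} = \left(18 + 60\right) \left(49 + 63\right) + 34 \left(\frac{2}{3} - - \frac{4}{3}\right) = 78 \cdot 112 + 34 \left(\frac{2}{3} + \frac{4}{3}\right) = 8736 + 34 \cdot 2 = 8736 + 68 = 8804$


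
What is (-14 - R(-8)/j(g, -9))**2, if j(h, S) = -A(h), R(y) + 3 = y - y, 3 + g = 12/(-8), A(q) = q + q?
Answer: 1681/9 ≈ 186.78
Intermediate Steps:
A(q) = 2*q
g = -9/2 (g = -3 + 12/(-8) = -3 + 12*(-1/8) = -3 - 3/2 = -9/2 ≈ -4.5000)
R(y) = -3 (R(y) = -3 + (y - y) = -3 + 0 = -3)
j(h, S) = -2*h
(-14 - R(-8)/j(g, -9))**2 = (-14 - (-3)/((-2*(-9/2))))**2 = (-14 - (-3)/9)**2 = (-14 - 1*(-1/3))**2 = (-14 + 1/3)**2 = (-41/3)**2 = 1681/9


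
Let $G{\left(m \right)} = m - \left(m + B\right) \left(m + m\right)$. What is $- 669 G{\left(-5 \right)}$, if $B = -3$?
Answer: $56865$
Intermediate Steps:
$G{\left(m \right)} = m - 2 m \left(-3 + m\right)$ ($G{\left(m \right)} = m - \left(m - 3\right) \left(m + m\right) = m - \left(-3 + m\right) 2 m = m - 2 m \left(-3 + m\right)$)
$- 669 G{\left(-5 \right)} = - 669 \left(- 5 \left(7 - -10\right)\right) = - 669 \left(- 5 \left(7 + 10\right)\right) = - 669 \left(\left(-5\right) 17\right) = \left(-669\right) \left(-85\right) = 56865$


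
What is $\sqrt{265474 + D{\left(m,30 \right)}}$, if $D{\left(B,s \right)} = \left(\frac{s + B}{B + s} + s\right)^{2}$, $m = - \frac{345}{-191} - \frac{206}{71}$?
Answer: $\sqrt{266435} \approx 516.17$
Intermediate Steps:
$m = - \frac{14851}{13561}$ ($m = \left(-345\right) \left(- \frac{1}{191}\right) - \frac{206}{71} = \frac{345}{191} - \frac{206}{71} = - \frac{14851}{13561} \approx -1.0951$)
$D{\left(B,s \right)} = \left(1 + s\right)^{2}$ ($D{\left(B,s \right)} = \left(\frac{B + s}{B + s} + s\right)^{2} = \left(1 + s\right)^{2}$)
$\sqrt{265474 + D{\left(m,30 \right)}} = \sqrt{265474 + \left(1 + 30^{2} + 2 \cdot 30\right)} = \sqrt{265474 + \left(1 + 900 + 60\right)} = \sqrt{265474 + 961} = \sqrt{266435}$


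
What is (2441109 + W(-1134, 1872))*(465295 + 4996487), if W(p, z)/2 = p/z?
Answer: 346652763056055/26 ≈ 1.3333e+13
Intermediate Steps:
W(p, z) = 2*p/z (W(p, z) = 2*(p/z) = 2*p/z)
(2441109 + W(-1134, 1872))*(465295 + 4996487) = (2441109 + 2*(-1134)/1872)*(465295 + 4996487) = (2441109 + 2*(-1134)*(1/1872))*5461782 = (2441109 - 63/52)*5461782 = (126937605/52)*5461782 = 346652763056055/26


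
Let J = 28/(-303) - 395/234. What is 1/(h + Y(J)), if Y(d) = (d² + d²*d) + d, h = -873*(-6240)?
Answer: 13201147804104/71913460522419624311 ≈ 1.8357e-7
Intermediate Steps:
J = -42079/23634 (J = 28*(-1/303) - 395*1/234 = -28/303 - 395/234 = -42079/23634 ≈ -1.7804)
h = 5447520
Y(d) = d + d² + d³ (Y(d) = (d² + d³) + d = d + d² + d³)
1/(h + Y(J)) = 1/(5447520 - 42079*(1 - 42079/23634 + (-42079/23634)²)/23634) = 1/(5447520 - 42079*(1 - 42079/23634 + 1770642241/558565956)/23634) = 1/(5447520 - 42079/23634*1334713111/558565956) = 1/(5447520 - 56163392997769/13201147804104) = 1/(71913460522419624311/13201147804104) = 13201147804104/71913460522419624311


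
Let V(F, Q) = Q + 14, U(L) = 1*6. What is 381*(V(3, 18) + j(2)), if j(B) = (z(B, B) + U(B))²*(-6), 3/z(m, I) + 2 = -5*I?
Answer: -507111/8 ≈ -63389.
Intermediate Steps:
U(L) = 6
z(m, I) = 3/(-2 - 5*I)
j(B) = -6*(6 - 3/(2 + 5*B))² (j(B) = (-3/(2 + 5*B) + 6)²*(-6) = (6 - 3/(2 + 5*B))²*(-6) = -6*(6 - 3/(2 + 5*B))²)
V(F, Q) = 14 + Q
381*(V(3, 18) + j(2)) = 381*((14 + 18) - 54*(3 + 10*2)²/(2 + 5*2)²) = 381*(32 - 54*(3 + 20)²/(2 + 10)²) = 381*(32 - 54*23²/12²) = 381*(32 - 54*1/144*529) = 381*(32 - 1587/8) = 381*(-1331/8) = -507111/8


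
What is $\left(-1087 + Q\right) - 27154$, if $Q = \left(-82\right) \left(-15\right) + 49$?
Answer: $-26962$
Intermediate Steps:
$Q = 1279$ ($Q = 1230 + 49 = 1279$)
$\left(-1087 + Q\right) - 27154 = \left(-1087 + 1279\right) - 27154 = 192 - 27154 = -26962$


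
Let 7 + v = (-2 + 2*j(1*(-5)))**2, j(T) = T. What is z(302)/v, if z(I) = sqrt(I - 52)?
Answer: 5*sqrt(10)/137 ≈ 0.11541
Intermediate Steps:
v = 137 (v = -7 + (-2 + 2*(1*(-5)))**2 = -7 + (-2 + 2*(-5))**2 = -7 + (-2 - 10)**2 = -7 + (-12)**2 = -7 + 144 = 137)
z(I) = sqrt(-52 + I)
z(302)/v = sqrt(-52 + 302)/137 = sqrt(250)*(1/137) = (5*sqrt(10))*(1/137) = 5*sqrt(10)/137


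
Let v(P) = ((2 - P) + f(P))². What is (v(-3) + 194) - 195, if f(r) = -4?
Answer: 0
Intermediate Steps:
v(P) = (-2 - P)² (v(P) = ((2 - P) - 4)² = (-2 - P)²)
(v(-3) + 194) - 195 = ((2 - 3)² + 194) - 195 = ((-1)² + 194) - 195 = (1 + 194) - 195 = 195 - 195 = 0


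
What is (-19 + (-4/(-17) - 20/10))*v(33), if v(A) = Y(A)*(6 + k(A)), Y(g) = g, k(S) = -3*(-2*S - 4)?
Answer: -2516184/17 ≈ -1.4801e+5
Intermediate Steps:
k(S) = 12 + 6*S (k(S) = -3*(-4 - 2*S) = 12 + 6*S)
v(A) = A*(18 + 6*A) (v(A) = A*(6 + (12 + 6*A)) = A*(18 + 6*A))
(-19 + (-4/(-17) - 20/10))*v(33) = (-19 + (-4/(-17) - 20/10))*(6*33*(3 + 33)) = (-19 + (-4*(-1/17) - 20*⅒))*(6*33*36) = (-19 + (4/17 - 2))*7128 = (-19 - 30/17)*7128 = -353/17*7128 = -2516184/17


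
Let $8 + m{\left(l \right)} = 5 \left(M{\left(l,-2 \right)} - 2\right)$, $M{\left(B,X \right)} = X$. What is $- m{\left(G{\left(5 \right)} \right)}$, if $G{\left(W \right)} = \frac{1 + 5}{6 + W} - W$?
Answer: $28$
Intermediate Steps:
$G{\left(W \right)} = - W + \frac{6}{6 + W}$ ($G{\left(W \right)} = \frac{6}{6 + W} - W = - W + \frac{6}{6 + W}$)
$m{\left(l \right)} = -28$ ($m{\left(l \right)} = -8 + 5 \left(-2 - 2\right) = -8 + 5 \left(-4\right) = -8 - 20 = -28$)
$- m{\left(G{\left(5 \right)} \right)} = \left(-1\right) \left(-28\right) = 28$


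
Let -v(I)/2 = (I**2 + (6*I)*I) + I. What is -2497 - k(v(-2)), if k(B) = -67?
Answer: -2430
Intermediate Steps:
v(I) = -14*I**2 - 2*I (v(I) = -2*((I**2 + (6*I)*I) + I) = -2*((I**2 + 6*I**2) + I) = -2*(7*I**2 + I) = -2*(I + 7*I**2) = -14*I**2 - 2*I)
-2497 - k(v(-2)) = -2497 - 1*(-67) = -2497 + 67 = -2430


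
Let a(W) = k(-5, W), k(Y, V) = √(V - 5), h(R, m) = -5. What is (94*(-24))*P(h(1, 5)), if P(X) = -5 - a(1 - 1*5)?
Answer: 11280 + 6768*I ≈ 11280.0 + 6768.0*I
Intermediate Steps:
k(Y, V) = √(-5 + V)
a(W) = √(-5 + W)
P(X) = -5 - 3*I (P(X) = -5 - √(-5 + (1 - 1*5)) = -5 - √(-5 + (1 - 5)) = -5 - √(-5 - 4) = -5 - √(-9) = -5 - 3*I)
(94*(-24))*P(h(1, 5)) = (94*(-24))*(-5 - 3*I) = -2256*(-5 - 3*I) = 11280 + 6768*I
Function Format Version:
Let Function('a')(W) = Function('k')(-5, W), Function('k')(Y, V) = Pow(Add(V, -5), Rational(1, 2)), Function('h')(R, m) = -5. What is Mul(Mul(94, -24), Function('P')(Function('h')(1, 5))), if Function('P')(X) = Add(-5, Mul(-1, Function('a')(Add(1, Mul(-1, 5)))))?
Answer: Add(11280, Mul(6768, I)) ≈ Add(11280., Mul(6768.0, I))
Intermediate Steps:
Function('k')(Y, V) = Pow(Add(-5, V), Rational(1, 2))
Function('a')(W) = Pow(Add(-5, W), Rational(1, 2))
Function('P')(X) = Add(-5, Mul(-3, I)) (Function('P')(X) = Add(-5, Mul(-1, Pow(Add(-5, Add(1, Mul(-1, 5))), Rational(1, 2)))) = Add(-5, Mul(-1, Pow(Add(-5, Add(1, -5)), Rational(1, 2)))) = Add(-5, Mul(-1, Pow(Add(-5, -4), Rational(1, 2)))) = Add(-5, Mul(-1, Pow(-9, Rational(1, 2)))) = Add(-5, Mul(-1, Mul(3, I))) = Add(-5, Mul(-3, I)))
Mul(Mul(94, -24), Function('P')(Function('h')(1, 5))) = Mul(Mul(94, -24), Add(-5, Mul(-3, I))) = Mul(-2256, Add(-5, Mul(-3, I))) = Add(11280, Mul(6768, I))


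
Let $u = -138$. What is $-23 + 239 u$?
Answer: $-33005$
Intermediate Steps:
$-23 + 239 u = -23 + 239 \left(-138\right) = -23 - 32982 = -33005$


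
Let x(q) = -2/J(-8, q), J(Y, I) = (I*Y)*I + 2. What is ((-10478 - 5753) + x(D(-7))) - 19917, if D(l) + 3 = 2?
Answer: -108443/3 ≈ -36148.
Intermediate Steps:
D(l) = -1 (D(l) = -3 + 2 = -1)
J(Y, I) = 2 + Y*I**2 (J(Y, I) = Y*I**2 + 2 = 2 + Y*I**2)
x(q) = -2/(2 - 8*q**2)
((-10478 - 5753) + x(D(-7))) - 19917 = ((-10478 - 5753) + 1/(-1 + 4*(-1)**2)) - 19917 = (-16231 + 1/(-1 + 4*1)) - 19917 = (-16231 + 1/(-1 + 4)) - 19917 = (-16231 + 1/3) - 19917 = -48692/3 - 19917 = -108443/3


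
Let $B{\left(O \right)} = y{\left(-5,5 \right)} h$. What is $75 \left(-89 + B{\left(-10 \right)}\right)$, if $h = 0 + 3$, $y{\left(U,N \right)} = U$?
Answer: $-7800$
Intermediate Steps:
$h = 3$
$B{\left(O \right)} = -15$ ($B{\left(O \right)} = \left(-5\right) 3 = -15$)
$75 \left(-89 + B{\left(-10 \right)}\right) = 75 \left(-89 - 15\right) = 75 \left(-104\right) = -7800$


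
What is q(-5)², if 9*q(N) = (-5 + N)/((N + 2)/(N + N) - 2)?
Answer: 10000/23409 ≈ 0.42719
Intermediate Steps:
q(N) = (-5 + N)/(9*(-2 + (2 + N)/(2*N))) (q(N) = ((-5 + N)/((N + 2)/(N + N) - 2))/9 = ((-5 + N)/((2 + N)/((2*N)) - 2))/9 = ((-5 + N)/((2 + N)*(1/(2*N)) - 2))/9 = ((-5 + N)/((2 + N)/(2*N) - 2))/9 = ((-5 + N)/(-2 + (2 + N)/(2*N)))/9 = (-5 + N)/(9*(-2 + (2 + N)/(2*N))))
q(-5)² = ((2/9)*(-5)*(5 - 1*(-5))/(-2 + 3*(-5)))² = ((2/9)*(-5)*(5 + 5)/(-2 - 15))² = ((2/9)*(-5)*10/(-17))² = ((2/9)*(-5)*(-1/17)*10)² = (100/153)² = 10000/23409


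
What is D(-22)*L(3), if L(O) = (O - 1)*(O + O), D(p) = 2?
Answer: 24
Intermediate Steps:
L(O) = 2*O*(-1 + O) (L(O) = (-1 + O)*(2*O) = 2*O*(-1 + O))
D(-22)*L(3) = 2*(2*3*(-1 + 3)) = 2*(2*3*2) = 2*12 = 24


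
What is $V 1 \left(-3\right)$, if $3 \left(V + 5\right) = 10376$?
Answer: $-10361$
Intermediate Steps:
$V = \frac{10361}{3}$ ($V = -5 + \frac{1}{3} \cdot 10376 = -5 + \frac{10376}{3} = \frac{10361}{3} \approx 3453.7$)
$V 1 \left(-3\right) = \frac{10361 \cdot 1 \left(-3\right)}{3} = \frac{10361}{3} \left(-3\right) = -10361$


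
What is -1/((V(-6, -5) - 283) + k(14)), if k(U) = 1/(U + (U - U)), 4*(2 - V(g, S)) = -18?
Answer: 7/1935 ≈ 0.0036176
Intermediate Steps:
V(g, S) = 13/2 (V(g, S) = 2 - ¼*(-18) = 2 + 9/2 = 13/2)
k(U) = 1/U (k(U) = 1/(U + 0) = 1/U)
-1/((V(-6, -5) - 283) + k(14)) = -1/((13/2 - 283) + 1/14) = -1/(-553/2 + 1/14) = -1/(-1935/7) = -1*(-7/1935) = 7/1935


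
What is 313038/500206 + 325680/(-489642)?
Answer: -802544807/20410155521 ≈ -0.039321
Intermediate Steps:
313038/500206 + 325680/(-489642) = 313038*(1/500206) + 325680*(-1/489642) = 156519/250103 - 54280/81607 = -802544807/20410155521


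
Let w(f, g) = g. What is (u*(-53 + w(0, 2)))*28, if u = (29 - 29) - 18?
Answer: 25704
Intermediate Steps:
u = -18 (u = 0 - 18 = -18)
(u*(-53 + w(0, 2)))*28 = -18*(-53 + 2)*28 = -18*(-51)*28 = 918*28 = 25704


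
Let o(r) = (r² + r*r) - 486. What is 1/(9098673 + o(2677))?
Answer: 1/23430845 ≈ 4.2679e-8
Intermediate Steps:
o(r) = -486 + 2*r² (o(r) = (r² + r²) - 486 = 2*r² - 486 = -486 + 2*r²)
1/(9098673 + o(2677)) = 1/(9098673 + (-486 + 2*2677²)) = 1/(9098673 + (-486 + 2*7166329)) = 1/(9098673 + (-486 + 14332658)) = 1/(9098673 + 14332172) = 1/23430845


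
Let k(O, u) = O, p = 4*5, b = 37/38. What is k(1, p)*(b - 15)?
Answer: -533/38 ≈ -14.026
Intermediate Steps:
b = 37/38 (b = 37*(1/38) = 37/38 ≈ 0.97368)
p = 20
k(1, p)*(b - 15) = 1*(37/38 - 15) = 1*(-533/38) = -533/38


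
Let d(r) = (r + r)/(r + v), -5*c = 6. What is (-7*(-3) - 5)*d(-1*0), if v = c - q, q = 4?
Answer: 0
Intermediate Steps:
c = -6/5 (c = -⅕*6 = -6/5 ≈ -1.2000)
v = -26/5 (v = -6/5 - 1*4 = -6/5 - 4 = -26/5 ≈ -5.2000)
d(r) = 2*r/(-26/5 + r) (d(r) = (r + r)/(r - 26/5) = (2*r)/(-26/5 + r) = 2*r/(-26/5 + r))
(-7*(-3) - 5)*d(-1*0) = (-7*(-3) - 5)*(10*(-1*0)/(-26 + 5*(-1*0))) = (21 - 5)*(10*0/(-26 + 5*0)) = 16*(10*0/(-26 + 0)) = 16*(10*0/(-26)) = 16*(10*0*(-1/26)) = 16*0 = 0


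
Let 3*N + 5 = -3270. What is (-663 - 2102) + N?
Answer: -11570/3 ≈ -3856.7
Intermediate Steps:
N = -3275/3 (N = -5/3 + (⅓)*(-3270) = -5/3 - 1090 = -3275/3 ≈ -1091.7)
(-663 - 2102) + N = (-663 - 2102) - 3275/3 = -2765 - 3275/3 = -11570/3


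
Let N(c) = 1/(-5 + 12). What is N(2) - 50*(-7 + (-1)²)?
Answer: 2101/7 ≈ 300.14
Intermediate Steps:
N(c) = ⅐ (N(c) = 1/7 = ⅐)
N(2) - 50*(-7 + (-1)²) = ⅐ - 50*(-7 + (-1)²) = ⅐ - 50*(-7 + 1) = ⅐ - 50*(-6) = ⅐ + 300 = 2101/7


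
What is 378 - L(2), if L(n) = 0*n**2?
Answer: 378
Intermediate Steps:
L(n) = 0
378 - L(2) = 378 - 1*0 = 378 + 0 = 378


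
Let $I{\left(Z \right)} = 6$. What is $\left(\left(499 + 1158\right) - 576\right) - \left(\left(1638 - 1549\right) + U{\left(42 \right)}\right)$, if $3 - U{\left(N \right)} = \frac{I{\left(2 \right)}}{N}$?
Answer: $\frac{6924}{7} \approx 989.14$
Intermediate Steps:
$U{\left(N \right)} = 3 - \frac{6}{N}$
$\left(\left(499 + 1158\right) - 576\right) - \left(\left(1638 - 1549\right) + U{\left(42 \right)}\right) = \left(\left(499 + 1158\right) - 576\right) - \left(\left(1638 - 1549\right) + \left(3 - \frac{6}{42}\right)\right) = \left(1657 - 576\right) - \left(89 + \left(3 - \frac{1}{7}\right)\right) = 1081 - \left(89 + \left(3 - \frac{1}{7}\right)\right) = 1081 - \left(89 + \frac{20}{7}\right) = 1081 - \frac{643}{7} = \frac{6924}{7}$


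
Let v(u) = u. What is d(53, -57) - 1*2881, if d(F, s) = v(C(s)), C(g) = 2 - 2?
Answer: -2881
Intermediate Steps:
C(g) = 0
d(F, s) = 0
d(53, -57) - 1*2881 = 0 - 1*2881 = 0 - 2881 = -2881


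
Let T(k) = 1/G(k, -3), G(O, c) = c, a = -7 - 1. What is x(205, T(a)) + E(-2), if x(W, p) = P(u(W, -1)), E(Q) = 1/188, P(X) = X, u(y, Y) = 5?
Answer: 941/188 ≈ 5.0053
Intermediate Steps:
a = -8
T(k) = -⅓ (T(k) = 1/(-3) = -⅓)
E(Q) = 1/188
x(W, p) = 5
x(205, T(a)) + E(-2) = 5 + 1/188 = 941/188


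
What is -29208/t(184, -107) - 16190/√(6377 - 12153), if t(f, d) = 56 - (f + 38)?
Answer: 14604/83 + 8095*I/38 ≈ 175.95 + 213.03*I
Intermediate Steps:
t(f, d) = 18 - f (t(f, d) = 56 - (38 + f) = 56 + (-38 - f) = 18 - f)
-29208/t(184, -107) - 16190/√(6377 - 12153) = -29208/(18 - 1*184) - 16190/√(6377 - 12153) = -29208/(18 - 184) - 16190*(-I/76) = -29208/(-166) - 16190*(-I/76) = -29208*(-1/166) - (-8095)*I/38 = 14604/83 + 8095*I/38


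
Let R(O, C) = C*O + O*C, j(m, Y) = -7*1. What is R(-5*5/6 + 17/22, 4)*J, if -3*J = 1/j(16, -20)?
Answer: -128/99 ≈ -1.2929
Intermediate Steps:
j(m, Y) = -7
J = 1/21 (J = -⅓/(-7) = -⅓*(-⅐) = 1/21 ≈ 0.047619)
R(O, C) = 2*C*O (R(O, C) = C*O + C*O = 2*C*O)
R(-5*5/6 + 17/22, 4)*J = (2*4*(-5*5/6 + 17/22))*(1/21) = (2*4*(-25*⅙ + 17*(1/22)))*(1/21) = (2*4*(-25/6 + 17/22))*(1/21) = (2*4*(-112/33))*(1/21) = -896/33*1/21 = -128/99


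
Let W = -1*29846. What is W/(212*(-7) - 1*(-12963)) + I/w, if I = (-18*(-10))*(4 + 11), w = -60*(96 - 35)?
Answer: -2337161/700219 ≈ -3.3378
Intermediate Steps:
w = -3660 (w = -60*61 = -3660)
W = -29846
I = 2700 (I = 180*15 = 2700)
W/(212*(-7) - 1*(-12963)) + I/w = -29846/(212*(-7) - 1*(-12963)) + 2700/(-3660) = -29846/(-1484 + 12963) + 2700*(-1/3660) = -29846/11479 - 45/61 = -2337161/700219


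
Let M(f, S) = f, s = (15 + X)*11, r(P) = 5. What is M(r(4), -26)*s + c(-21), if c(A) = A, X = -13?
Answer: 89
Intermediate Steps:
s = 22 (s = (15 - 13)*11 = 2*11 = 22)
M(r(4), -26)*s + c(-21) = 5*22 - 21 = 110 - 21 = 89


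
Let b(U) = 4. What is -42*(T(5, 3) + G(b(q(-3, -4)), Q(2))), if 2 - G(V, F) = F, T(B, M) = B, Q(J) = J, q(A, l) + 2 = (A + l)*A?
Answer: -210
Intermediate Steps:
q(A, l) = -2 + A*(A + l) (q(A, l) = -2 + (A + l)*A = -2 + A*(A + l))
G(V, F) = 2 - F
-42*(T(5, 3) + G(b(q(-3, -4)), Q(2))) = -42*(5 + (2 - 1*2)) = -42*(5 + (2 - 2)) = -42*(5 + 0) = -42*5 = -210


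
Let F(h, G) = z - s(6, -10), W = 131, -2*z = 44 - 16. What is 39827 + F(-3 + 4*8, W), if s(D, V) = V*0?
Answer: 39813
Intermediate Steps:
s(D, V) = 0
z = -14 (z = -(44 - 16)/2 = -½*28 = -14)
F(h, G) = -14 (F(h, G) = -14 - 1*0 = -14 + 0 = -14)
39827 + F(-3 + 4*8, W) = 39827 - 14 = 39813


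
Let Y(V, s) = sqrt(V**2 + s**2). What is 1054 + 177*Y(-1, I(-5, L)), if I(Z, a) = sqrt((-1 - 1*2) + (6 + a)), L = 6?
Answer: 1054 + 177*sqrt(10) ≈ 1613.7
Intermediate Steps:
I(Z, a) = sqrt(3 + a) (I(Z, a) = sqrt((-1 - 2) + (6 + a)) = sqrt(-3 + (6 + a)) = sqrt(3 + a))
1054 + 177*Y(-1, I(-5, L)) = 1054 + 177*sqrt((-1)**2 + (sqrt(3 + 6))**2) = 1054 + 177*sqrt(1 + (sqrt(9))**2) = 1054 + 177*sqrt(1 + 3**2) = 1054 + 177*sqrt(1 + 9) = 1054 + 177*sqrt(10)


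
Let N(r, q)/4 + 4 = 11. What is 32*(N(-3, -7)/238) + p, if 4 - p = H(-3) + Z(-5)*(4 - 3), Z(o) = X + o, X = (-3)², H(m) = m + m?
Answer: 166/17 ≈ 9.7647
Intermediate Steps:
N(r, q) = 28 (N(r, q) = -16 + 4*11 = -16 + 44 = 28)
H(m) = 2*m
X = 9
Z(o) = 9 + o
p = 6 (p = 4 - (2*(-3) + (9 - 5)*(4 - 3)) = 4 - (-6 + 4*1) = 4 - (-6 + 4) = 4 - 1*(-2) = 4 + 2 = 6)
32*(N(-3, -7)/238) + p = 32*(28/238) + 6 = 32*(28*(1/238)) + 6 = 32*(2/17) + 6 = 64/17 + 6 = 166/17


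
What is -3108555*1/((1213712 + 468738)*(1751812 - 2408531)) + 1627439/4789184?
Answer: 179816716345471957/529155446676915520 ≈ 0.33982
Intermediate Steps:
-3108555*1/((1213712 + 468738)*(1751812 - 2408531)) + 1627439/4789184 = -3108555/(1682450*(-656719)) + 1627439*(1/4789184) = -3108555/(-1104896881550) + 1627439/4789184 = -3108555*(-1/1104896881550) + 1627439/4789184 = 621711/220979376310 + 1627439/4789184 = 179816716345471957/529155446676915520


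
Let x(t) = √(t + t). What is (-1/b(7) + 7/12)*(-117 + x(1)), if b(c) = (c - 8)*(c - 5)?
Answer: -507/4 + 13*√2/12 ≈ -125.22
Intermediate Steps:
b(c) = (-8 + c)*(-5 + c)
x(t) = √2*√t (x(t) = √(2*t) = √2*√t)
(-1/b(7) + 7/12)*(-117 + x(1)) = (-1/(40 + 7² - 13*7) + 7/12)*(-117 + √2*√1) = (-1/(40 + 49 - 91) + 7*(1/12))*(-117 + √2*1) = (-1/(-2) + 7/12)*(-117 + √2) = (-1*(-½) + 7/12)*(-117 + √2) = (½ + 7/12)*(-117 + √2) = 13*(-117 + √2)/12 = -507/4 + 13*√2/12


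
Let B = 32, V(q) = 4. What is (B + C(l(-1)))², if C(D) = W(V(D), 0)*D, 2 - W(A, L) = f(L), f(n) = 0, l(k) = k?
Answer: 900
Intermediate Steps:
W(A, L) = 2 (W(A, L) = 2 - 1*0 = 2 + 0 = 2)
C(D) = 2*D
(B + C(l(-1)))² = (32 + 2*(-1))² = (32 - 2)² = 30² = 900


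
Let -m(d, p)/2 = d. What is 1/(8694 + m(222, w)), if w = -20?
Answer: 1/8250 ≈ 0.00012121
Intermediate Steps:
m(d, p) = -2*d
1/(8694 + m(222, w)) = 1/(8694 - 2*222) = 1/(8694 - 444) = 1/8250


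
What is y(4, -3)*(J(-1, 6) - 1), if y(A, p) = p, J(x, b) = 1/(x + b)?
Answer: 12/5 ≈ 2.4000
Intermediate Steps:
J(x, b) = 1/(b + x)
y(4, -3)*(J(-1, 6) - 1) = -3*(1/(6 - 1) - 1) = -3*(1/5 - 1) = -3*(⅕ - 1) = -3*(-⅘) = 12/5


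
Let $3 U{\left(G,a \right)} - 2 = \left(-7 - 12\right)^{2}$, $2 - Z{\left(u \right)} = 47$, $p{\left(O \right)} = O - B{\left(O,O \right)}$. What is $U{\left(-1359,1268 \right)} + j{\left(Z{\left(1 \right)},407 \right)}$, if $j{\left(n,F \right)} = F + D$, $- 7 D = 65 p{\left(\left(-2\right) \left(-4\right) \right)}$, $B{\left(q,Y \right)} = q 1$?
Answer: $528$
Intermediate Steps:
$B{\left(q,Y \right)} = q$
$p{\left(O \right)} = 0$ ($p{\left(O \right)} = O - O = 0$)
$D = 0$ ($D = - \frac{65 \cdot 0}{7} = \left(- \frac{1}{7}\right) 0 = 0$)
$Z{\left(u \right)} = -45$ ($Z{\left(u \right)} = 2 - 47 = -45$)
$j{\left(n,F \right)} = F$ ($j{\left(n,F \right)} = F + 0 = F$)
$U{\left(G,a \right)} = 121$ ($U{\left(G,a \right)} = \frac{2}{3} + \frac{\left(-7 - 12\right)^{2}}{3} = \frac{2}{3} + \frac{\left(-19\right)^{2}}{3} = \frac{2}{3} + \frac{1}{3} \cdot 361 = \frac{2}{3} + \frac{361}{3} = 121$)
$U{\left(-1359,1268 \right)} + j{\left(Z{\left(1 \right)},407 \right)} = 121 + 407 = 528$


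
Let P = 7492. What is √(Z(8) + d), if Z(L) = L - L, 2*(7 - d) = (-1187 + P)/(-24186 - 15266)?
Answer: √11019594558/39452 ≈ 2.6608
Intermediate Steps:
d = 558633/78904 (d = 7 - (-1187 + 7492)/(2*(-24186 - 15266)) = 7 - 6305/(2*(-39452)) = 7 - 6305*(-1)/(2*39452) = 7 - ½*(-6305/39452) = 7 + 6305/78904 = 558633/78904 ≈ 7.0799)
Z(L) = 0
√(Z(8) + d) = √(0 + 558633/78904) = √(558633/78904) = √11019594558/39452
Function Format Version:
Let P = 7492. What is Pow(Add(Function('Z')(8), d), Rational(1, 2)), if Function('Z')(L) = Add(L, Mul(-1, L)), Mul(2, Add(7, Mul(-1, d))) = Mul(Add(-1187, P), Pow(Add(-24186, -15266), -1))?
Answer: Mul(Rational(1, 39452), Pow(11019594558, Rational(1, 2))) ≈ 2.6608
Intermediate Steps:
d = Rational(558633, 78904) (d = Add(7, Mul(Rational(-1, 2), Mul(Add(-1187, 7492), Pow(Add(-24186, -15266), -1)))) = Add(7, Mul(Rational(-1, 2), Mul(6305, Pow(-39452, -1)))) = Add(7, Mul(Rational(-1, 2), Mul(6305, Rational(-1, 39452)))) = Add(7, Mul(Rational(-1, 2), Rational(-6305, 39452))) = Add(7, Rational(6305, 78904)) = Rational(558633, 78904) ≈ 7.0799)
Function('Z')(L) = 0
Pow(Add(Function('Z')(8), d), Rational(1, 2)) = Pow(Add(0, Rational(558633, 78904)), Rational(1, 2)) = Pow(Rational(558633, 78904), Rational(1, 2)) = Mul(Rational(1, 39452), Pow(11019594558, Rational(1, 2)))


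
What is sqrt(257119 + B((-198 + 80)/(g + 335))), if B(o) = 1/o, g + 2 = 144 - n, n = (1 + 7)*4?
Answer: sqrt(3580072446)/118 ≈ 507.07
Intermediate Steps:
n = 32 (n = 8*4 = 32)
g = 110 (g = -2 + (144 - 1*32) = -2 + (144 - 32) = -2 + 112 = 110)
sqrt(257119 + B((-198 + 80)/(g + 335))) = sqrt(257119 + 1/((-198 + 80)/(110 + 335))) = sqrt(257119 + 1/(-118/445)) = sqrt(257119 - 445/118) = sqrt(30339597/118) = sqrt(3580072446)/118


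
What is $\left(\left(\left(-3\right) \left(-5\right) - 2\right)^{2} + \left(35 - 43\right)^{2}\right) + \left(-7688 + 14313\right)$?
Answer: $6858$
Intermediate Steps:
$\left(\left(\left(-3\right) \left(-5\right) - 2\right)^{2} + \left(35 - 43\right)^{2}\right) + \left(-7688 + 14313\right) = \left(\left(15 - 2\right)^{2} + \left(-8\right)^{2}\right) + 6625 = \left(13^{2} + 64\right) + 6625 = \left(169 + 64\right) + 6625 = 233 + 6625 = 6858$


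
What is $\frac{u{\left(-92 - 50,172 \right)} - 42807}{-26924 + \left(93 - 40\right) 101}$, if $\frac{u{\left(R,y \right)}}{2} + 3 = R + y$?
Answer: $\frac{42753}{21571} \approx 1.982$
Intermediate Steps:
$u{\left(R,y \right)} = -6 + 2 R + 2 y$ ($u{\left(R,y \right)} = -6 + 2 \left(R + y\right) = -6 + \left(2 R + 2 y\right) = -6 + 2 R + 2 y$)
$\frac{u{\left(-92 - 50,172 \right)} - 42807}{-26924 + \left(93 - 40\right) 101} = \frac{\left(-6 + 2 \left(-92 - 50\right) + 2 \cdot 172\right) - 42807}{-26924 + \left(93 - 40\right) 101} = \frac{\left(-6 + 2 \left(-92 - 50\right) + 344\right) - 42807}{-26924 + 53 \cdot 101} = \frac{\left(-6 + 2 \left(-142\right) + 344\right) - 42807}{-26924 + 5353} = \frac{\left(-6 - 284 + 344\right) - 42807}{-21571} = \left(54 - 42807\right) \left(- \frac{1}{21571}\right) = \left(-42753\right) \left(- \frac{1}{21571}\right) = \frac{42753}{21571}$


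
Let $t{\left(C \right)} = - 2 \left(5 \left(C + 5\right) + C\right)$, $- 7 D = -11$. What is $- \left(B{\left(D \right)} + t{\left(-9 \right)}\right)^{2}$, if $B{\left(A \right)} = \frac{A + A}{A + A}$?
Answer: $-3481$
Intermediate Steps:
$D = \frac{11}{7}$ ($D = \left(- \frac{1}{7}\right) \left(-11\right) = \frac{11}{7} \approx 1.5714$)
$t{\left(C \right)} = -50 - 12 C$ ($t{\left(C \right)} = - 2 \left(5 \left(5 + C\right) + C\right) = - 2 \left(\left(25 + 5 C\right) + C\right) = - 2 \left(25 + 6 C\right) = -50 - 12 C$)
$B{\left(A \right)} = 1$ ($B{\left(A \right)} = \frac{2 A}{2 A} = 2 A \frac{1}{2 A} = 1$)
$- \left(B{\left(D \right)} + t{\left(-9 \right)}\right)^{2} = - \left(1 - -58\right)^{2} = - \left(1 + \left(-50 + 108\right)\right)^{2} = - \left(1 + 58\right)^{2} = - 59^{2} = \left(-1\right) 3481 = -3481$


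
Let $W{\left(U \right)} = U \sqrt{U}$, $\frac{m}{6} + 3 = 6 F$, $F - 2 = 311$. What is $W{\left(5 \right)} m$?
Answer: $56250 \sqrt{5} \approx 1.2578 \cdot 10^{5}$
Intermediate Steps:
$F = 313$ ($F = 2 + 311 = 313$)
$m = 11250$ ($m = -18 + 6 \cdot 6 \cdot 313 = -18 + 6 \cdot 1878 = -18 + 11268 = 11250$)
$W{\left(U \right)} = U^{\frac{3}{2}}$
$W{\left(5 \right)} m = 5^{\frac{3}{2}} \cdot 11250 = 5 \sqrt{5} \cdot 11250 = 56250 \sqrt{5}$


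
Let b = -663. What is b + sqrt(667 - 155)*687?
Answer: -663 + 10992*sqrt(2) ≈ 14882.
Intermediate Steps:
b + sqrt(667 - 155)*687 = -663 + sqrt(667 - 155)*687 = -663 + sqrt(512)*687 = -663 + (16*sqrt(2))*687 = -663 + 10992*sqrt(2)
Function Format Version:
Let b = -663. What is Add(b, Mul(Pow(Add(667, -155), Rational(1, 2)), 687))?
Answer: Add(-663, Mul(10992, Pow(2, Rational(1, 2)))) ≈ 14882.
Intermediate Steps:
Add(b, Mul(Pow(Add(667, -155), Rational(1, 2)), 687)) = Add(-663, Mul(Pow(Add(667, -155), Rational(1, 2)), 687)) = Add(-663, Mul(Pow(512, Rational(1, 2)), 687)) = Add(-663, Mul(Mul(16, Pow(2, Rational(1, 2))), 687)) = Add(-663, Mul(10992, Pow(2, Rational(1, 2))))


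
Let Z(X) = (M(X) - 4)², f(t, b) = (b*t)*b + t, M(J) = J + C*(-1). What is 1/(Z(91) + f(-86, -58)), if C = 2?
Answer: -1/282165 ≈ -3.5440e-6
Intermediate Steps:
M(J) = -2 + J (M(J) = J + 2*(-1) = J - 2 = -2 + J)
f(t, b) = t + t*b² (f(t, b) = t*b² + t = t + t*b²)
Z(X) = (-6 + X)² (Z(X) = ((-2 + X) - 4)² = (-6 + X)²)
1/(Z(91) + f(-86, -58)) = 1/((-6 + 91)² - 86*(1 + (-58)²)) = 1/(85² - 86*(1 + 3364)) = 1/(7225 - 86*3365) = 1/(7225 - 289390) = 1/(-282165) = -1/282165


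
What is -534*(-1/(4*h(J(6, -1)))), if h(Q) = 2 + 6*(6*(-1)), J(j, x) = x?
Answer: -267/68 ≈ -3.9265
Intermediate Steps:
h(Q) = -34 (h(Q) = 2 + 6*(-6) = 2 - 36 = -34)
-534*(-1/(4*h(J(6, -1)))) = -534/((-4*(-34))) = -534/136 = -534*1/136 = -267/68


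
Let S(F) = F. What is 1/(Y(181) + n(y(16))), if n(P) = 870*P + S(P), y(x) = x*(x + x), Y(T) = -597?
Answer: 1/445355 ≈ 2.2454e-6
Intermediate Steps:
y(x) = 2*x² (y(x) = x*(2*x) = 2*x²)
n(P) = 871*P (n(P) = 870*P + P = 871*P)
1/(Y(181) + n(y(16))) = 1/(-597 + 871*(2*16²)) = 1/(-597 + 871*(2*256)) = 1/(-597 + 871*512) = 1/(-597 + 445952) = 1/445355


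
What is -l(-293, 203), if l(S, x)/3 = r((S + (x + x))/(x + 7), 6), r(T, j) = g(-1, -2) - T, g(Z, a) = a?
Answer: 533/70 ≈ 7.6143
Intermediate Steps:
r(T, j) = -2 - T
l(S, x) = -6 - 3*(S + 2*x)/(7 + x) (l(S, x) = 3*(-2 - (S + (x + x))/(x + 7)) = 3*(-2 - (S + 2*x)/(7 + x)) = -6 - 3*(S + 2*x)/(7 + x))
-l(-293, 203) = -3*(-14 - 1*(-293) - 4*203)/(7 + 203) = -3*(-14 + 293 - 812)/210 = -3*(-533)/210 = -1*(-533/70) = 533/70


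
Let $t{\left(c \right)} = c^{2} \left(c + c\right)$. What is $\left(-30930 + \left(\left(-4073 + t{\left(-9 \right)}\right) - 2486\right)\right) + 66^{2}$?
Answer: $-34591$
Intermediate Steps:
$t{\left(c \right)} = 2 c^{3}$ ($t{\left(c \right)} = c^{2} \cdot 2 c = 2 c^{3}$)
$\left(-30930 + \left(\left(-4073 + t{\left(-9 \right)}\right) - 2486\right)\right) + 66^{2} = \left(-30930 - \left(6559 + 1458\right)\right) + 66^{2} = \left(-30930 + \left(\left(-4073 + 2 \left(-729\right)\right) - 2486\right)\right) + 4356 = \left(-30930 - 8017\right) + 4356 = -38947 + 4356 = -34591$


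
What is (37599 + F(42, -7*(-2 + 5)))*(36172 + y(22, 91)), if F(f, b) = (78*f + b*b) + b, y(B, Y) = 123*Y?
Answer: 1955937675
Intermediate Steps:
F(f, b) = b + b² + 78*f (F(f, b) = (78*f + b²) + b = (b² + 78*f) + b = b + b² + 78*f)
(37599 + F(42, -7*(-2 + 5)))*(36172 + y(22, 91)) = (37599 + (-7*(-2 + 5) + (-7*(-2 + 5))² + 78*42))*(36172 + 123*91) = (37599 + (-7*3 + (-7*3)² + 3276))*(36172 + 11193) = (37599 + (-21 + (-21)² + 3276))*47365 = (37599 + (-21 + 441 + 3276))*47365 = (37599 + 3696)*47365 = 41295*47365 = 1955937675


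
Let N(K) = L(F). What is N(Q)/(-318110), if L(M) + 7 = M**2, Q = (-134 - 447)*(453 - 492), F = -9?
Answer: -37/159055 ≈ -0.00023262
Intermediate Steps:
Q = 22659 (Q = -581*(-39) = 22659)
L(M) = -7 + M**2
N(K) = 74 (N(K) = -7 + (-9)**2 = -7 + 81 = 74)
N(Q)/(-318110) = 74/(-318110) = 74*(-1/318110) = -37/159055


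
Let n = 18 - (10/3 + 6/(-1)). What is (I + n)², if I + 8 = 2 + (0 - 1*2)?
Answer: 1444/9 ≈ 160.44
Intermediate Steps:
n = 62/3 (n = 18 - (10*(⅓) + 6*(-1)) = 18 - (10/3 - 6) = 18 - 1*(-8/3) = 18 + 8/3 = 62/3 ≈ 20.667)
I = -8 (I = -8 + (2 + (0 - 1*2)) = -8 + (2 + (0 - 2)) = -8 + (2 - 2) = -8 + 0 = -8)
(I + n)² = (-8 + 62/3)² = (38/3)² = 1444/9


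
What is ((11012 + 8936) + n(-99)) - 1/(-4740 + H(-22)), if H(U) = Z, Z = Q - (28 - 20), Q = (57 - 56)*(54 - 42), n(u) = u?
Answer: 94004865/4736 ≈ 19849.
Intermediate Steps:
Q = 12 (Q = 1*12 = 12)
Z = 4 (Z = 12 - (28 - 20) = 12 - 1*8 = 12 - 8 = 4)
H(U) = 4
((11012 + 8936) + n(-99)) - 1/(-4740 + H(-22)) = ((11012 + 8936) - 99) - 1/(-4740 + 4) = (19948 - 99) - 1/(-4736) = 19849 - 1*(-1/4736) = 19849 + 1/4736 = 94004865/4736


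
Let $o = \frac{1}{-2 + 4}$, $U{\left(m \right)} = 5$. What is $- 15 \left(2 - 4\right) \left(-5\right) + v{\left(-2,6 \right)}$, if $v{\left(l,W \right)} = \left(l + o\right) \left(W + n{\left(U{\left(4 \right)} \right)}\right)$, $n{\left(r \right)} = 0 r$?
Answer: $-159$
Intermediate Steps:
$n{\left(r \right)} = 0$
$o = \frac{1}{2} \approx 0.5$
$v{\left(l,W \right)} = W \left(\frac{1}{2} + l\right)$ ($v{\left(l,W \right)} = \left(l + \frac{1}{2}\right) \left(W + 0\right) = \left(\frac{1}{2} + l\right) W = W \left(\frac{1}{2} + l\right)$)
$- 15 \left(2 - 4\right) \left(-5\right) + v{\left(-2,6 \right)} = - 15 \left(2 - 4\right) \left(-5\right) + 6 \left(\frac{1}{2} - 2\right) = - 15 \left(\left(-2\right) \left(-5\right)\right) + 6 \left(- \frac{3}{2}\right) = \left(-15\right) 10 - 9 = -150 - 9 = -159$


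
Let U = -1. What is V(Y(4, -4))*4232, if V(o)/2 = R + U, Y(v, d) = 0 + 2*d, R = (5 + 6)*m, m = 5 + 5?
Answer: 922576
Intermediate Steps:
m = 10
R = 110 (R = (5 + 6)*10 = 11*10 = 110)
Y(v, d) = 2*d
V(o) = 218 (V(o) = 2*(110 - 1) = 2*109 = 218)
V(Y(4, -4))*4232 = 218*4232 = 922576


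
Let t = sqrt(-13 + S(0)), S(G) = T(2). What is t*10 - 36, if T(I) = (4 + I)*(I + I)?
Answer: -36 + 10*sqrt(11) ≈ -2.8338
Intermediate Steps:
T(I) = 2*I*(4 + I) (T(I) = (4 + I)*(2*I) = 2*I*(4 + I))
S(G) = 24 (S(G) = 2*2*(4 + 2) = 2*2*6 = 24)
t = sqrt(11) (t = sqrt(-13 + 24) = sqrt(11) ≈ 3.3166)
t*10 - 36 = sqrt(11)*10 - 36 = 10*sqrt(11) - 36 = -36 + 10*sqrt(11)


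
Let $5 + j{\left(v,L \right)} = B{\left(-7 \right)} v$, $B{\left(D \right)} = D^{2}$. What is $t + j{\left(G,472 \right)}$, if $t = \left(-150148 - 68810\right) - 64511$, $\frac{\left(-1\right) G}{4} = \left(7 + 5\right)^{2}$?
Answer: $-311698$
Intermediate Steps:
$G = -576$ ($G = - 4 \left(7 + 5\right)^{2} = - 4 \cdot 12^{2} = \left(-4\right) 144 = -576$)
$j{\left(v,L \right)} = -5 + 49 v$ ($j{\left(v,L \right)} = -5 + \left(-7\right)^{2} v = -5 + 49 v$)
$t = -283469$ ($t = -218958 - 64511 = -283469$)
$t + j{\left(G,472 \right)} = -283469 + \left(-5 + 49 \left(-576\right)\right) = -283469 - 28229 = -311698$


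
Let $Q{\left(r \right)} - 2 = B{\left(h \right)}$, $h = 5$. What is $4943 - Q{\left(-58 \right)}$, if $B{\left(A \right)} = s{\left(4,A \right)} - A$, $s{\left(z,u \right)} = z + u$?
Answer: $4937$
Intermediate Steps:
$s{\left(z,u \right)} = u + z$
$B{\left(A \right)} = 4$ ($B{\left(A \right)} = \left(A + 4\right) - A = \left(4 + A\right) - A = 4$)
$Q{\left(r \right)} = 6$ ($Q{\left(r \right)} = 2 + 4 = 6$)
$4943 - Q{\left(-58 \right)} = 4943 - 6 = 4937$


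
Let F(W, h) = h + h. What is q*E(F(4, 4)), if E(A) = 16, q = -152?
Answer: -2432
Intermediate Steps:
F(W, h) = 2*h
q*E(F(4, 4)) = -152*16 = -2432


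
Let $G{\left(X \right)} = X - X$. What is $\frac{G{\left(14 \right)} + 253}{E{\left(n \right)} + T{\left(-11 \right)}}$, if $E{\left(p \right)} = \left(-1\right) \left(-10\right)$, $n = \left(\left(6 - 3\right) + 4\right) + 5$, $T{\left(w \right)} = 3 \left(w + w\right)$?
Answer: $- \frac{253}{56} \approx -4.5179$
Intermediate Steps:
$T{\left(w \right)} = 6 w$ ($T{\left(w \right)} = 3 \cdot 2 w = 6 w$)
$G{\left(X \right)} = 0$
$n = 12$ ($n = \left(3 + 4\right) + 5 = 7 + 5 = 12$)
$E{\left(p \right)} = 10$
$\frac{G{\left(14 \right)} + 253}{E{\left(n \right)} + T{\left(-11 \right)}} = \frac{0 + 253}{10 + 6 \left(-11\right)} = \frac{253}{10 - 66} = \frac{253}{-56} = 253 \left(- \frac{1}{56}\right) = - \frac{253}{56}$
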